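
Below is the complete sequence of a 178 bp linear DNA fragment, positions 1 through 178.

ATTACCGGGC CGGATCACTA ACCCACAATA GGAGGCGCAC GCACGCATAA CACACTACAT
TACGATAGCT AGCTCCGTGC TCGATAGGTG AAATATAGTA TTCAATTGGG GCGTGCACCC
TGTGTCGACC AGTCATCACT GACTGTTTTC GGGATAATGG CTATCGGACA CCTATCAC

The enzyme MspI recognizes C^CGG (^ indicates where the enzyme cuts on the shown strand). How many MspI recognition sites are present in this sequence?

2

CCGG occurs starting at positions 5, 10.
MspI cuts at 2 sites.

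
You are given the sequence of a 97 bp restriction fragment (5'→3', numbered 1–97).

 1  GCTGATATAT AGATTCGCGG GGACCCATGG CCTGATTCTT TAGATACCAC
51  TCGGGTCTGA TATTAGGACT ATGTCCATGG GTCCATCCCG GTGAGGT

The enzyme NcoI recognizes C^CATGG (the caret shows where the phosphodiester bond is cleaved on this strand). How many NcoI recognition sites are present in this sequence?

CCATGG occurs starting at positions 25, 75.
NcoI cuts at 2 sites.

2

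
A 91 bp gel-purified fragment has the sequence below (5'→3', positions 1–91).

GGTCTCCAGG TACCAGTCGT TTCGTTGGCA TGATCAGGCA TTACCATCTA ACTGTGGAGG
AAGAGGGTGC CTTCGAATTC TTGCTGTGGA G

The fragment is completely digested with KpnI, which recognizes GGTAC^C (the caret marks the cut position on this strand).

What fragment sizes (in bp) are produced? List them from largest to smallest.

The KpnI site (GGTACC) starts at position 9.
KpnI cuts after base 5 of each site (before the last base), so after position 13.
Linear molecule, 1 cut → 2 fragments:
  1–13 → 13 bp
  14–91 → 78 bp
Sorted largest to smallest: 78, 13 bp.

78, 13 bp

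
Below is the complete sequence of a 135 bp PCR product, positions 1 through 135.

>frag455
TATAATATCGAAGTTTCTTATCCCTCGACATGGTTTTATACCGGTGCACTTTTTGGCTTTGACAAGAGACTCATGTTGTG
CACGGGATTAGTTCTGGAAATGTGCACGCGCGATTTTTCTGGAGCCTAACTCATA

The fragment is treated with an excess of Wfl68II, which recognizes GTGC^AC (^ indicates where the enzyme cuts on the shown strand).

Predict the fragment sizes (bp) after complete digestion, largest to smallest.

Wfl68II sites (GTGCAC) start at positions 44, 78, 102.
Wfl68II cuts after base 4 of each site, so after positions 47, 81, 105.
Linear molecule, 3 cuts → 4 fragments:
  1–47 → 47 bp
  48–81 → 34 bp
  82–105 → 24 bp
  106–135 → 30 bp
Sorted largest to smallest: 47, 34, 30, 24 bp.

47, 34, 30, 24 bp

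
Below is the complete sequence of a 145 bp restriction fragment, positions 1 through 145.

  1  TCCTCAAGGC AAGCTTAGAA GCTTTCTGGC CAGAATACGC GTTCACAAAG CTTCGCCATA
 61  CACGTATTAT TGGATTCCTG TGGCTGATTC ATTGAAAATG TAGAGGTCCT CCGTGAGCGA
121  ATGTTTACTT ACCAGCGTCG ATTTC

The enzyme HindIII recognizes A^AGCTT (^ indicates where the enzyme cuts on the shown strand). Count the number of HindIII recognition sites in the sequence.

3

AAGCTT occurs starting at positions 11, 19, 48.
HindIII cuts at 3 sites.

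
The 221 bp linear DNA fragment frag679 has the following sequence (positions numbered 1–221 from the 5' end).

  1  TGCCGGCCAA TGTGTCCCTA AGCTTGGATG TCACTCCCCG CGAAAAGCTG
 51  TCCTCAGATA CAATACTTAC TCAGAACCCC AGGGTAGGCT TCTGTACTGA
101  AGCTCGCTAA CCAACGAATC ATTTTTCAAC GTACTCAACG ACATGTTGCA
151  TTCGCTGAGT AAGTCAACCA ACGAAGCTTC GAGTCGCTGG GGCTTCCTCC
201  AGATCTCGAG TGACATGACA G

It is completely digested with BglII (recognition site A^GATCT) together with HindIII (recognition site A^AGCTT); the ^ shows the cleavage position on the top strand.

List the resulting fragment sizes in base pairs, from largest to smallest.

The BglII site (AGATCT) starts at position 201.
BglII cuts after the first base of each site, so after position 201.
HindIII sites (AAGCTT) start at positions 20, 174.
HindIII cuts after the first base of each site, so after positions 20, 174.
Combined cut positions: 20, 174, 201.
Linear molecule, 3 cuts → 4 fragments:
  1–20 → 20 bp
  21–174 → 154 bp
  175–201 → 27 bp
  202–221 → 20 bp
Sorted largest to smallest: 154, 27, 20, 20 bp.

154, 27, 20, 20 bp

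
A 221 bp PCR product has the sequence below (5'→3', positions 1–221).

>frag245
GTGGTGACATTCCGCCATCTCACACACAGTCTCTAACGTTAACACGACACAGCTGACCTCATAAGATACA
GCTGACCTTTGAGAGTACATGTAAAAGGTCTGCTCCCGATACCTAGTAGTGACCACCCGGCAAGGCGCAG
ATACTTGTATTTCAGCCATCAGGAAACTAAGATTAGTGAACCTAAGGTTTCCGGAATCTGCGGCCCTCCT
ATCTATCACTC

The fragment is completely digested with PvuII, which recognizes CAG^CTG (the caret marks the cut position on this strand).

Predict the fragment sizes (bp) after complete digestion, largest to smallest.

150, 52, 19 bp

PvuII sites (CAGCTG) start at positions 50, 69.
PvuII cuts after base 3 of each site, so after positions 52, 71.
Linear molecule, 2 cuts → 3 fragments:
  1–52 → 52 bp
  53–71 → 19 bp
  72–221 → 150 bp
Sorted largest to smallest: 150, 52, 19 bp.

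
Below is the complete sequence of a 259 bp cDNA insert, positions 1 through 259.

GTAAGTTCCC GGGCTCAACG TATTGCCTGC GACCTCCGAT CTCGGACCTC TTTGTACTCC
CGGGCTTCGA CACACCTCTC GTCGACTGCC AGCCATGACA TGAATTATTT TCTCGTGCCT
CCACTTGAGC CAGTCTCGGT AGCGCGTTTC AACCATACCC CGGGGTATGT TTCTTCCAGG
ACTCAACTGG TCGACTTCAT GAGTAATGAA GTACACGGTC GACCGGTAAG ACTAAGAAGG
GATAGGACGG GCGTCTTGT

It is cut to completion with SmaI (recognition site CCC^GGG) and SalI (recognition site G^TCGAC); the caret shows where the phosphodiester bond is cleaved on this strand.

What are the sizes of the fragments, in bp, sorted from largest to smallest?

SmaI sites (CCCGGG) start at positions 8, 59, 159.
SmaI cuts after base 3 of each site, so after positions 10, 61, 161.
SalI sites (GTCGAC) start at positions 81, 190, 218.
SalI cuts after the first base of each site, so after positions 81, 190, 218.
Combined cut positions: 10, 61, 81, 161, 190, 218.
Linear molecule, 6 cuts → 7 fragments:
  1–10 → 10 bp
  11–61 → 51 bp
  62–81 → 20 bp
  82–161 → 80 bp
  162–190 → 29 bp
  191–218 → 28 bp
  219–259 → 41 bp
Sorted largest to smallest: 80, 51, 41, 29, 28, 20, 10 bp.

80, 51, 41, 29, 28, 20, 10 bp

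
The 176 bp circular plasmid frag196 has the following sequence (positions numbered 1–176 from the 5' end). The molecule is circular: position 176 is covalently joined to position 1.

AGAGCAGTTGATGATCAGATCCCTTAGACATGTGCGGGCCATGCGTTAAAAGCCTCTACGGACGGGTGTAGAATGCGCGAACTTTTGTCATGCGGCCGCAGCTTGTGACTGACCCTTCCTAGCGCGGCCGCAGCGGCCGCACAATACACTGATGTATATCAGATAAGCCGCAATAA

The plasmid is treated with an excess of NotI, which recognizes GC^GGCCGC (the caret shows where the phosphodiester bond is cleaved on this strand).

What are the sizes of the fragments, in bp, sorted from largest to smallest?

135, 32, 9 bp

NotI sites (GCGGCCGC) start at positions 92, 124, 133.
NotI cuts after base 2 of each site, so after positions 93, 125, 134.
Circular molecule, 3 cuts → 3 fragments:
  94–125 → 32 bp
  126–134 → 9 bp
  135–176 then 1–93 → 42 + 93 = 135 bp
Sorted largest to smallest: 135, 32, 9 bp.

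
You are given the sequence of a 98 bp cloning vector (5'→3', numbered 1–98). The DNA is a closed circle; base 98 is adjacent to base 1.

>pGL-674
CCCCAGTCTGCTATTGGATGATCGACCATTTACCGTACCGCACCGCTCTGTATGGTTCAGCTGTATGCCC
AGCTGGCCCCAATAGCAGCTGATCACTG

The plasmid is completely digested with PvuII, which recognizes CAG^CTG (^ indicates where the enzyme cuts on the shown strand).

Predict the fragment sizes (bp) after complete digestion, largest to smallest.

PvuII sites (CAGCTG) start at positions 58, 70, 86.
PvuII cuts after base 3 of each site, so after positions 60, 72, 88.
Circular molecule, 3 cuts → 3 fragments:
  61–72 → 12 bp
  73–88 → 16 bp
  89–98 then 1–60 → 10 + 60 = 70 bp
Sorted largest to smallest: 70, 16, 12 bp.

70, 16, 12 bp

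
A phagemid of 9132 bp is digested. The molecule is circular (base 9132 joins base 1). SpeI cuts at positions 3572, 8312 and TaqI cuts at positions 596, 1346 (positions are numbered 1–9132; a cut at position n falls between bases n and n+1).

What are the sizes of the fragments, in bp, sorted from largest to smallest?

Combined cut positions (sorted): 596, 1346, 3572, 8312.
Circular molecule, 4 cuts → 4 fragments:
  1346 − 596 = 750 bp
  3572 − 1346 = 2226 bp
  8312 − 3572 = 4740 bp
  wrap: 9132 − 8312 + 596 = 1416 bp
Sorted largest to smallest: 4740, 2226, 1416, 750 bp.

4740, 2226, 1416, 750 bp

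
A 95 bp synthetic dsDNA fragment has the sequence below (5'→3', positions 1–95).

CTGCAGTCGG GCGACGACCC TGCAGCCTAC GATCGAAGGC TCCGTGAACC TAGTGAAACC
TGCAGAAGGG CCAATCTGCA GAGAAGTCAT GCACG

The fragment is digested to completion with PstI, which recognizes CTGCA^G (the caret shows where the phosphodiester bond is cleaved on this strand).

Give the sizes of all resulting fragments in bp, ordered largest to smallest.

PstI sites (CTGCAG) start at positions 1, 20, 60, 76.
PstI cuts after base 5 of each site (before the last base), so after positions 5, 24, 64, 80.
Linear molecule, 4 cuts → 5 fragments:
  1–5 → 5 bp
  6–24 → 19 bp
  25–64 → 40 bp
  65–80 → 16 bp
  81–95 → 15 bp
Sorted largest to smallest: 40, 19, 16, 15, 5 bp.

40, 19, 16, 15, 5 bp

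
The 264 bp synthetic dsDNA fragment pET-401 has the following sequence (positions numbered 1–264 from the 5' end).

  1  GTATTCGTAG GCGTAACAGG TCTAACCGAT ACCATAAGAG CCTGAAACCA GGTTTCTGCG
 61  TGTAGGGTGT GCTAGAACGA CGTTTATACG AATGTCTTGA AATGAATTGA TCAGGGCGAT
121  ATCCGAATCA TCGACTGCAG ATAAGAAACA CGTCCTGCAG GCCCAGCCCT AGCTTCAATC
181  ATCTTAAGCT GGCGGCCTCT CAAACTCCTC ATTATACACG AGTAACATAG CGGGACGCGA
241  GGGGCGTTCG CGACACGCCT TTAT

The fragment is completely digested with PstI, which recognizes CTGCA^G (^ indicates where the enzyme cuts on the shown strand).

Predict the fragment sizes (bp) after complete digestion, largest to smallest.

PstI sites (CTGCAG) start at positions 135, 155.
PstI cuts after base 5 of each site (before the last base), so after positions 139, 159.
Linear molecule, 2 cuts → 3 fragments:
  1–139 → 139 bp
  140–159 → 20 bp
  160–264 → 105 bp
Sorted largest to smallest: 139, 105, 20 bp.

139, 105, 20 bp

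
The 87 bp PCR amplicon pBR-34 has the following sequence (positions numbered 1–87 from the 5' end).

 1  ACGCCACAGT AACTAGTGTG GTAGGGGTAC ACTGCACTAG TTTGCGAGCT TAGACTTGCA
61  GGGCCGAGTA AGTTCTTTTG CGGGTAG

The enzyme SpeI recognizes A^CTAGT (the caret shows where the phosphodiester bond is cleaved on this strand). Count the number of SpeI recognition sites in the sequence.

2

ACTAGT occurs starting at positions 12, 36.
SpeI cuts at 2 sites.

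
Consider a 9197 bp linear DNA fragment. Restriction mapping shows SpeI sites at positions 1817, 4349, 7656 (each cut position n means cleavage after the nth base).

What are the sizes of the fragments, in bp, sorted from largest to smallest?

Linear molecule, 3 cuts → 4 fragments:
  1817 − 0 = 1817 bp
  4349 − 1817 = 2532 bp
  7656 − 4349 = 3307 bp
  9197 − 7656 = 1541 bp
Sorted largest to smallest: 3307, 2532, 1817, 1541 bp.

3307, 2532, 1817, 1541 bp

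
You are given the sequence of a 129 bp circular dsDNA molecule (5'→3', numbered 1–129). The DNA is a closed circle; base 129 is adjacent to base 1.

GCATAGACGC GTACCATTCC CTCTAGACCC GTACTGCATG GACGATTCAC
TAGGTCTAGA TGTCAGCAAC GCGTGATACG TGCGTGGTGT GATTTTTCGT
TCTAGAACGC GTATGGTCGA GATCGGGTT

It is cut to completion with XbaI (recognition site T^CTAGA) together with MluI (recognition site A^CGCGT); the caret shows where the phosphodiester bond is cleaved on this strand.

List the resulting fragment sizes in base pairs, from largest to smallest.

33, 32, 29, 15, 14, 6 bp

XbaI sites (TCTAGA) start at positions 22, 55, 101.
XbaI cuts after the first base of each site, so after positions 22, 55, 101.
MluI sites (ACGCGT) start at positions 7, 69, 107.
MluI cuts after the first base of each site, so after positions 7, 69, 107.
Combined cut positions: 7, 22, 55, 69, 101, 107.
Circular molecule, 6 cuts → 6 fragments:
  8–22 → 15 bp
  23–55 → 33 bp
  56–69 → 14 bp
  70–101 → 32 bp
  102–107 → 6 bp
  108–129 then 1–7 → 22 + 7 = 29 bp
Sorted largest to smallest: 33, 32, 29, 15, 14, 6 bp.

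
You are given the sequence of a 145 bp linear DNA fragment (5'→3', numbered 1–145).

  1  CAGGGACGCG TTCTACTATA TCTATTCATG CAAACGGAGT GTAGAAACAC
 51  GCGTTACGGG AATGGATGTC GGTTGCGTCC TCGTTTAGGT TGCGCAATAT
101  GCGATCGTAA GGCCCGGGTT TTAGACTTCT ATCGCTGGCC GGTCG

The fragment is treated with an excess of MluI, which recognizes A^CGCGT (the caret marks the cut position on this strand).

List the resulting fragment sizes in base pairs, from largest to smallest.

96, 43, 6 bp

MluI sites (ACGCGT) start at positions 6, 49.
MluI cuts after the first base of each site, so after positions 6, 49.
Linear molecule, 2 cuts → 3 fragments:
  1–6 → 6 bp
  7–49 → 43 bp
  50–145 → 96 bp
Sorted largest to smallest: 96, 43, 6 bp.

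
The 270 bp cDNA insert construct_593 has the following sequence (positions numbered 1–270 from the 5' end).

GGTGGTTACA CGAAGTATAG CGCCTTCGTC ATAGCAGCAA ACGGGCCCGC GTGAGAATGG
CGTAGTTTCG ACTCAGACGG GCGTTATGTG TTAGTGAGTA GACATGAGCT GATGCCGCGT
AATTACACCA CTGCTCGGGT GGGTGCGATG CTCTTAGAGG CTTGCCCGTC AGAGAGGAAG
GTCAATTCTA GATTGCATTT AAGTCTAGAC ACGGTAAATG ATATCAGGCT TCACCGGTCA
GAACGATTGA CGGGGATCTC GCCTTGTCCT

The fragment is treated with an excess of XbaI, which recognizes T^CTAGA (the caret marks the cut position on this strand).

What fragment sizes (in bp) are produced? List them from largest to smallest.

XbaI sites (TCTAGA) start at positions 187, 204.
XbaI cuts after the first base of each site, so after positions 187, 204.
Linear molecule, 2 cuts → 3 fragments:
  1–187 → 187 bp
  188–204 → 17 bp
  205–270 → 66 bp
Sorted largest to smallest: 187, 66, 17 bp.

187, 66, 17 bp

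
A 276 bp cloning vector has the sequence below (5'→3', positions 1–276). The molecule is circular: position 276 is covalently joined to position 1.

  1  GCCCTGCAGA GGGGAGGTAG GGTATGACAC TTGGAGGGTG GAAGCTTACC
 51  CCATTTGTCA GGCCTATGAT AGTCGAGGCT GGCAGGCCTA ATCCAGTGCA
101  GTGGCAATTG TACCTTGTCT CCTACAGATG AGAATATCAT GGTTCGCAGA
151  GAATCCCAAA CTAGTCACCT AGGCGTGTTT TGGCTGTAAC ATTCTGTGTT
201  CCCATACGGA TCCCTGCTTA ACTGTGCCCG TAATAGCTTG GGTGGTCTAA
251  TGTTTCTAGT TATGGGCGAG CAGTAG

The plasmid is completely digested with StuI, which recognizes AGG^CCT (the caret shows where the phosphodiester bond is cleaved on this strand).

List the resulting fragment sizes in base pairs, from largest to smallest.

252, 24 bp

StuI sites (AGGCCT) start at positions 60, 84.
StuI cuts after base 3 of each site, so after positions 62, 86.
Circular molecule, 2 cuts → 2 fragments:
  63–86 → 24 bp
  87–276 then 1–62 → 190 + 62 = 252 bp
Sorted largest to smallest: 252, 24 bp.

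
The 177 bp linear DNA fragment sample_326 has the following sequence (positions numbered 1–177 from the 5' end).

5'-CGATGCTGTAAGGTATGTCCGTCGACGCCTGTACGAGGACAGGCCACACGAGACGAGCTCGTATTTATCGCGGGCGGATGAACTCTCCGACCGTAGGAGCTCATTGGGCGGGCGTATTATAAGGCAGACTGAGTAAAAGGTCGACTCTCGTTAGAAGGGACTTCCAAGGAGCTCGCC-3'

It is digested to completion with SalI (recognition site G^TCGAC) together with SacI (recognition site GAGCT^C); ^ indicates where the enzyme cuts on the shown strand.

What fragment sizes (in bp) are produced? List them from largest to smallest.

42, 39, 38, 33, 21, 4 bp

SalI sites (GTCGAC) start at positions 21, 140.
SalI cuts after the first base of each site, so after positions 21, 140.
SacI sites (GAGCTC) start at positions 55, 97, 169.
SacI cuts after base 5 of each site (before the last base), so after positions 59, 101, 173.
Combined cut positions: 21, 59, 101, 140, 173.
Linear molecule, 5 cuts → 6 fragments:
  1–21 → 21 bp
  22–59 → 38 bp
  60–101 → 42 bp
  102–140 → 39 bp
  141–173 → 33 bp
  174–177 → 4 bp
Sorted largest to smallest: 42, 39, 38, 33, 21, 4 bp.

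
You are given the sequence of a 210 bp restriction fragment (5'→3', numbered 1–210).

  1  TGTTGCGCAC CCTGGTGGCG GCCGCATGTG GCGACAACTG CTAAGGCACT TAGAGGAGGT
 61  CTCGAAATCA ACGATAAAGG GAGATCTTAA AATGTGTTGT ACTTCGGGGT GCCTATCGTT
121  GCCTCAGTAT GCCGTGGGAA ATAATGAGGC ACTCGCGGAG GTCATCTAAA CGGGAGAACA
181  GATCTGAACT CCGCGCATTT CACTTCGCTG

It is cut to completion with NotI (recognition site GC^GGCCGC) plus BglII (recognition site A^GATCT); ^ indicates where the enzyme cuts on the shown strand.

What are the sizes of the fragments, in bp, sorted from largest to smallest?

The NotI site (GCGGCCGC) starts at position 18.
NotI cuts after base 2 of each site, so after position 19.
BglII sites (AGATCT) start at positions 82, 180.
BglII cuts after the first base of each site, so after positions 82, 180.
Combined cut positions: 19, 82, 180.
Linear molecule, 3 cuts → 4 fragments:
  1–19 → 19 bp
  20–82 → 63 bp
  83–180 → 98 bp
  181–210 → 30 bp
Sorted largest to smallest: 98, 63, 30, 19 bp.

98, 63, 30, 19 bp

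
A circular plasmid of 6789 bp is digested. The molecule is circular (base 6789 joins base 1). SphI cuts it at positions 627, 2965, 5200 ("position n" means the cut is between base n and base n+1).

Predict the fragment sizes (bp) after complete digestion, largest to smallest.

2338, 2235, 2216 bp

Circular molecule, 3 cuts → 3 fragments:
  2965 − 627 = 2338 bp
  5200 − 2965 = 2235 bp
  wrap: 6789 − 5200 + 627 = 2216 bp
Sorted largest to smallest: 2338, 2235, 2216 bp.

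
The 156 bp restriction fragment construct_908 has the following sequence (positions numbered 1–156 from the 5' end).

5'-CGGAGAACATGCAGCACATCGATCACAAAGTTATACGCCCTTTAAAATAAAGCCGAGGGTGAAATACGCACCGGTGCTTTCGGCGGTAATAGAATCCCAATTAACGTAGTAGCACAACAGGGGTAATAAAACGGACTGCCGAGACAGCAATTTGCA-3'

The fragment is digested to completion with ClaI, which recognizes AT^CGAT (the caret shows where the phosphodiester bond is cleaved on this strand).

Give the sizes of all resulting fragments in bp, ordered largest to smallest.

The ClaI site (ATCGAT) starts at position 18.
ClaI cuts after base 2 of each site, so after position 19.
Linear molecule, 1 cut → 2 fragments:
  1–19 → 19 bp
  20–156 → 137 bp
Sorted largest to smallest: 137, 19 bp.

137, 19 bp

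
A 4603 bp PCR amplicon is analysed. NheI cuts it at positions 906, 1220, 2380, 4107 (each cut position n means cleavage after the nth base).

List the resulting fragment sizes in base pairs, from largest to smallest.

Linear molecule, 4 cuts → 5 fragments:
  906 − 0 = 906 bp
  1220 − 906 = 314 bp
  2380 − 1220 = 1160 bp
  4107 − 2380 = 1727 bp
  4603 − 4107 = 496 bp
Sorted largest to smallest: 1727, 1160, 906, 496, 314 bp.

1727, 1160, 906, 496, 314 bp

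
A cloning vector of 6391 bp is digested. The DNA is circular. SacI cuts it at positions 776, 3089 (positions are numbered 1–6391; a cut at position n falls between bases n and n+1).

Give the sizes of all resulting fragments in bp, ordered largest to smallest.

Circular molecule, 2 cuts → 2 fragments:
  3089 − 776 = 2313 bp
  wrap: 6391 − 3089 + 776 = 4078 bp
Sorted largest to smallest: 4078, 2313 bp.

4078, 2313 bp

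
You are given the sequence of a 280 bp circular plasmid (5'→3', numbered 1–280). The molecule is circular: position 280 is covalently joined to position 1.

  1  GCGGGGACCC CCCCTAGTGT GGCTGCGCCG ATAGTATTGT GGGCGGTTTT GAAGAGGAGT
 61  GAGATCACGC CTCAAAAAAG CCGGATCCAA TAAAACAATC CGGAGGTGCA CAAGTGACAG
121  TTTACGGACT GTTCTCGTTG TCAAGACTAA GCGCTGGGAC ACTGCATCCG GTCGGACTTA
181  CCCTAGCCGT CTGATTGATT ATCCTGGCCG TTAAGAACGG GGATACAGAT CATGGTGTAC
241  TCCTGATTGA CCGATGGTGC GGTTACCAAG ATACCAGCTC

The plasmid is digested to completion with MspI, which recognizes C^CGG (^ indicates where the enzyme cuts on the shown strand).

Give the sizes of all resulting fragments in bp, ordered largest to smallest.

193, 68, 19 bp

MspI sites (CCGG) start at positions 81, 100, 168.
MspI cuts after the first base of each site, so after positions 81, 100, 168.
Circular molecule, 3 cuts → 3 fragments:
  82–100 → 19 bp
  101–168 → 68 bp
  169–280 then 1–81 → 112 + 81 = 193 bp
Sorted largest to smallest: 193, 68, 19 bp.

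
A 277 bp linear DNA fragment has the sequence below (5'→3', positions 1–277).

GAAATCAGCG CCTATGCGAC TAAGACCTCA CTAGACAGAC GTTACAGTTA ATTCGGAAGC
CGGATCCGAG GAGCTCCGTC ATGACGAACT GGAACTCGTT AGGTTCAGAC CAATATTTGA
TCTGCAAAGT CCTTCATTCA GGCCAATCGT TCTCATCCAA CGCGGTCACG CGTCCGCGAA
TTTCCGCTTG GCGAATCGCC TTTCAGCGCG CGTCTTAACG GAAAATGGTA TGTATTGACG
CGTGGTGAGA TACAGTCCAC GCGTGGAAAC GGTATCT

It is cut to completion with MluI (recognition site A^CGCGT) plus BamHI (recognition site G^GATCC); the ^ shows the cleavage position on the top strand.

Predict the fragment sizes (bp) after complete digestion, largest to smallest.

MluI sites (ACGCGT) start at positions 168, 238, 259.
MluI cuts after the first base of each site, so after positions 168, 238, 259.
The BamHI site (GGATCC) starts at position 62.
BamHI cuts after the first base of each site, so after position 62.
Combined cut positions: 62, 168, 238, 259.
Linear molecule, 4 cuts → 5 fragments:
  1–62 → 62 bp
  63–168 → 106 bp
  169–238 → 70 bp
  239–259 → 21 bp
  260–277 → 18 bp
Sorted largest to smallest: 106, 70, 62, 21, 18 bp.

106, 70, 62, 21, 18 bp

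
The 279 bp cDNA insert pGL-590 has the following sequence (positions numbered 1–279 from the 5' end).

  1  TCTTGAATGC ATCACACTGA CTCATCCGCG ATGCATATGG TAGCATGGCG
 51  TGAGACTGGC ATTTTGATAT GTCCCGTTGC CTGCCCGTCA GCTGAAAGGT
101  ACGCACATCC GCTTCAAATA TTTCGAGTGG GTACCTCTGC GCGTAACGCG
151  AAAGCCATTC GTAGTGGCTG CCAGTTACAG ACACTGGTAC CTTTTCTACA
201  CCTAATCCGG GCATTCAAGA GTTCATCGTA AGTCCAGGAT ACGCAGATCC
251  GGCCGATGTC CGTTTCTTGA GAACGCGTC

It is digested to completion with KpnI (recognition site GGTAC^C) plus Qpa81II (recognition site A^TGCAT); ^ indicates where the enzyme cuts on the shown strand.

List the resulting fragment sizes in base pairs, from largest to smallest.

103, 89, 56, 24, 7 bp

KpnI sites (GGTACC) start at positions 130, 186.
KpnI cuts after base 5 of each site (before the last base), so after positions 134, 190.
Qpa81II sites (ATGCAT) start at positions 7, 31.
Qpa81II cuts after the first base of each site, so after positions 7, 31.
Combined cut positions: 7, 31, 134, 190.
Linear molecule, 4 cuts → 5 fragments:
  1–7 → 7 bp
  8–31 → 24 bp
  32–134 → 103 bp
  135–190 → 56 bp
  191–279 → 89 bp
Sorted largest to smallest: 103, 89, 56, 24, 7 bp.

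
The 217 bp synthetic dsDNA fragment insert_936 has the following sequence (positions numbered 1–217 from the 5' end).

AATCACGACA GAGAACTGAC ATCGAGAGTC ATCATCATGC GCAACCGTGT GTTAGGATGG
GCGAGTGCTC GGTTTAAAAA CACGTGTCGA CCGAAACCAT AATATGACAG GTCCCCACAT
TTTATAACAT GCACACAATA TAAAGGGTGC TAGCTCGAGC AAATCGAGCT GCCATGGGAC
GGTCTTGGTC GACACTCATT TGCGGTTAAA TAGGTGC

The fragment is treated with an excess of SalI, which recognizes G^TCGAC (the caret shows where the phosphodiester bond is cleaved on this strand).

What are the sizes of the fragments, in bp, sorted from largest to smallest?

SalI sites (GTCGAC) start at positions 86, 188.
SalI cuts after the first base of each site, so after positions 86, 188.
Linear molecule, 2 cuts → 3 fragments:
  1–86 → 86 bp
  87–188 → 102 bp
  189–217 → 29 bp
Sorted largest to smallest: 102, 86, 29 bp.

102, 86, 29 bp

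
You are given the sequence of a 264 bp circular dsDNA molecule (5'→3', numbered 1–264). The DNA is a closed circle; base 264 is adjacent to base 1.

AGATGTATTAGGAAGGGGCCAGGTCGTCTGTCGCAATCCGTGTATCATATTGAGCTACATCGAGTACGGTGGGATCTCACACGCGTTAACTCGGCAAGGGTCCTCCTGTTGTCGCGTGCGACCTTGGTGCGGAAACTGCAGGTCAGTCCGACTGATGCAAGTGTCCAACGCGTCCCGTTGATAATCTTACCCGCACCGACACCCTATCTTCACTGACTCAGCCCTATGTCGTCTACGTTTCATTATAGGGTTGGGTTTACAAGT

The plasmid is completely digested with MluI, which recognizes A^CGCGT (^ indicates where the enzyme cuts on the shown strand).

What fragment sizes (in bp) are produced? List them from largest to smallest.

177, 87 bp

MluI sites (ACGCGT) start at positions 81, 168.
MluI cuts after the first base of each site, so after positions 81, 168.
Circular molecule, 2 cuts → 2 fragments:
  82–168 → 87 bp
  169–264 then 1–81 → 96 + 81 = 177 bp
Sorted largest to smallest: 177, 87 bp.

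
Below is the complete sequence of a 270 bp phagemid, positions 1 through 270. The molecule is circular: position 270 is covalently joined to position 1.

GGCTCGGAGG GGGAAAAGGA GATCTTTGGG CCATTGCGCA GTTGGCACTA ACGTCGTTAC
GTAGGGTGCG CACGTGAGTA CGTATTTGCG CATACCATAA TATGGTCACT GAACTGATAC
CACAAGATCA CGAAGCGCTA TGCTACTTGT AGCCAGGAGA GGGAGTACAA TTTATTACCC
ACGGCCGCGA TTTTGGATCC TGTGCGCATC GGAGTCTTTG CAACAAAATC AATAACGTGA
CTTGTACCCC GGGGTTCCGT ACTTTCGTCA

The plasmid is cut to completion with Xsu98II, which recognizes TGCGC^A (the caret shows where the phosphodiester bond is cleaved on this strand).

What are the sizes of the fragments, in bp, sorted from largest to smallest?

Xsu98II sites (TGCGCA) start at positions 35, 67, 87, 203.
Xsu98II cuts after base 5 of each site (before the last base), so after positions 39, 71, 91, 207.
Circular molecule, 4 cuts → 4 fragments:
  40–71 → 32 bp
  72–91 → 20 bp
  92–207 → 116 bp
  208–270 then 1–39 → 63 + 39 = 102 bp
Sorted largest to smallest: 116, 102, 32, 20 bp.

116, 102, 32, 20 bp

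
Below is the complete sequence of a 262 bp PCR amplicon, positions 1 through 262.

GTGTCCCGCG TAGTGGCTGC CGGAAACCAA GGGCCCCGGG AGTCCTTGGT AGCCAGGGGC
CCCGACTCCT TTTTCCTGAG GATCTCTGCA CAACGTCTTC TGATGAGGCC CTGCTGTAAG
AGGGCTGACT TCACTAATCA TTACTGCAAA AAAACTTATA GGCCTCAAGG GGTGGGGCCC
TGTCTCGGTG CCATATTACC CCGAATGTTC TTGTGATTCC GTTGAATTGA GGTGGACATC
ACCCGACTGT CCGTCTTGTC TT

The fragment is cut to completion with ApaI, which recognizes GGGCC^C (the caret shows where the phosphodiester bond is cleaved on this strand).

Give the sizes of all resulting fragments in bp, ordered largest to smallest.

118, 83, 35, 26 bp

ApaI sites (GGGCCC) start at positions 31, 57, 175.
ApaI cuts after base 5 of each site (before the last base), so after positions 35, 61, 179.
Linear molecule, 3 cuts → 4 fragments:
  1–35 → 35 bp
  36–61 → 26 bp
  62–179 → 118 bp
  180–262 → 83 bp
Sorted largest to smallest: 118, 83, 35, 26 bp.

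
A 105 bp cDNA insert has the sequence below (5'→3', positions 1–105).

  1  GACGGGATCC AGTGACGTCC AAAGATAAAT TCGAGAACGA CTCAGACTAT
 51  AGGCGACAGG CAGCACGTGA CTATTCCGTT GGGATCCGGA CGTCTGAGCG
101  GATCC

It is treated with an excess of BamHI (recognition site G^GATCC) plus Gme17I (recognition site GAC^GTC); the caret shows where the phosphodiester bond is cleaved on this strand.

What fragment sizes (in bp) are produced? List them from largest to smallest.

66, 11, 9, 9, 5, 5 bp

BamHI sites (GGATCC) start at positions 5, 82, 100.
BamHI cuts after the first base of each site, so after positions 5, 82, 100.
Gme17I sites (GACGTC) start at positions 14, 89.
Gme17I cuts after base 3 of each site, so after positions 16, 91.
Combined cut positions: 5, 16, 82, 91, 100.
Linear molecule, 5 cuts → 6 fragments:
  1–5 → 5 bp
  6–16 → 11 bp
  17–82 → 66 bp
  83–91 → 9 bp
  92–100 → 9 bp
  101–105 → 5 bp
Sorted largest to smallest: 66, 11, 9, 9, 5, 5 bp.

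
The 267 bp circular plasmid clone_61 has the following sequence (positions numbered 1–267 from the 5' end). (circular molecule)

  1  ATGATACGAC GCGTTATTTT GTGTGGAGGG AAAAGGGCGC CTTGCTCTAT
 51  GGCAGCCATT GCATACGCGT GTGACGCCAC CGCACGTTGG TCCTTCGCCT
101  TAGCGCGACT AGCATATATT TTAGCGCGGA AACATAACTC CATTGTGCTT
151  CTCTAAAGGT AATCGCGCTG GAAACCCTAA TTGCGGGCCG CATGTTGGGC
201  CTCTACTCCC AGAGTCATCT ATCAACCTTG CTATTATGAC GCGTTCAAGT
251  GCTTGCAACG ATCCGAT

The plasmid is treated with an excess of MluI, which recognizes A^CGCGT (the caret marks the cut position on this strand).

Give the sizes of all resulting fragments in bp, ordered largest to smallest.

174, 56, 37 bp

MluI sites (ACGCGT) start at positions 9, 65, 239.
MluI cuts after the first base of each site, so after positions 9, 65, 239.
Circular molecule, 3 cuts → 3 fragments:
  10–65 → 56 bp
  66–239 → 174 bp
  240–267 then 1–9 → 28 + 9 = 37 bp
Sorted largest to smallest: 174, 56, 37 bp.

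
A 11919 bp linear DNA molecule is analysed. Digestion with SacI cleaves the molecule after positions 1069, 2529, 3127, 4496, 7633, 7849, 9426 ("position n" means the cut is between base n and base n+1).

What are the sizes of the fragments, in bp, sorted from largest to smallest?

3137, 2493, 1577, 1460, 1369, 1069, 598, 216 bp

Linear molecule, 7 cuts → 8 fragments:
  1069 − 0 = 1069 bp
  2529 − 1069 = 1460 bp
  3127 − 2529 = 598 bp
  4496 − 3127 = 1369 bp
  7633 − 4496 = 3137 bp
  7849 − 7633 = 216 bp
  9426 − 7849 = 1577 bp
  11919 − 9426 = 2493 bp
Sorted largest to smallest: 3137, 2493, 1577, 1460, 1369, 1069, 598, 216 bp.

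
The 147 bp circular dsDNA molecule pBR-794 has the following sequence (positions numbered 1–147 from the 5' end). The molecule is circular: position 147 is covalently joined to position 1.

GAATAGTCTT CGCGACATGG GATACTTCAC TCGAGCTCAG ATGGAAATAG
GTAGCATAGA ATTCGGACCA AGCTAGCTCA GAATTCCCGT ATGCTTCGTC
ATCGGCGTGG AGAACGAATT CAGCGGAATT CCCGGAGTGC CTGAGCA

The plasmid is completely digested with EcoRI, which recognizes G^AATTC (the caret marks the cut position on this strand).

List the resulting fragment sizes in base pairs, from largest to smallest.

EcoRI sites (GAATTC) start at positions 59, 81, 116, 126.
EcoRI cuts after the first base of each site, so after positions 59, 81, 116, 126.
Circular molecule, 4 cuts → 4 fragments:
  60–81 → 22 bp
  82–116 → 35 bp
  117–126 → 10 bp
  127–147 then 1–59 → 21 + 59 = 80 bp
Sorted largest to smallest: 80, 35, 22, 10 bp.

80, 35, 22, 10 bp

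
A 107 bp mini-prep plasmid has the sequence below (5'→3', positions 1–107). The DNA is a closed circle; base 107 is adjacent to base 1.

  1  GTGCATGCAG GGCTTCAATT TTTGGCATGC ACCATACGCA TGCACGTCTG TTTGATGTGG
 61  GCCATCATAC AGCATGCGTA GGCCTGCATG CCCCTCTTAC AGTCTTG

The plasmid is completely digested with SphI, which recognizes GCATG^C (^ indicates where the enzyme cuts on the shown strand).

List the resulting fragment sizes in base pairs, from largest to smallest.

SphI sites (GCATGC) start at positions 3, 25, 38, 72, 86.
SphI cuts after base 5 of each site (before the last base), so after positions 7, 29, 42, 76, 90.
Circular molecule, 5 cuts → 5 fragments:
  8–29 → 22 bp
  30–42 → 13 bp
  43–76 → 34 bp
  77–90 → 14 bp
  91–107 then 1–7 → 17 + 7 = 24 bp
Sorted largest to smallest: 34, 24, 22, 14, 13 bp.

34, 24, 22, 14, 13 bp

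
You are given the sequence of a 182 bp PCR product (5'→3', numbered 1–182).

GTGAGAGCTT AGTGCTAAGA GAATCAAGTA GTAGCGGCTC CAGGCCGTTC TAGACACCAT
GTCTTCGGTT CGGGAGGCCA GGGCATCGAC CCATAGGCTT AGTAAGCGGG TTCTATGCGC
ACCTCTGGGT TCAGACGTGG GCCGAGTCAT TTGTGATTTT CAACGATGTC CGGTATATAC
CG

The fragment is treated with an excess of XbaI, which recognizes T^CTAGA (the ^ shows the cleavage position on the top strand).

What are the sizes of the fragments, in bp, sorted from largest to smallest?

133, 49 bp

The XbaI site (TCTAGA) starts at position 49.
XbaI cuts after the first base of each site, so after position 49.
Linear molecule, 1 cut → 2 fragments:
  1–49 → 49 bp
  50–182 → 133 bp
Sorted largest to smallest: 133, 49 bp.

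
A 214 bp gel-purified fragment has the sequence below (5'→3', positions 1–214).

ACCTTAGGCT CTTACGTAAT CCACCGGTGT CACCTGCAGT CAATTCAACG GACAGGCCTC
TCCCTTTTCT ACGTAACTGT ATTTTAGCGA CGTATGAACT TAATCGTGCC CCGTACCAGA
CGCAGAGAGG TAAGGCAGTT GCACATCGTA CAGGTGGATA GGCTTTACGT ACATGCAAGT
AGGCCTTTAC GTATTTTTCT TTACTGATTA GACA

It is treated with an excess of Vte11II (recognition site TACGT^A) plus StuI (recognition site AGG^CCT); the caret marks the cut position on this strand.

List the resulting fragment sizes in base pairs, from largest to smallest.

Vte11II sites (TACGTA) start at positions 13, 70, 166, 188.
Vte11II cuts after base 5 of each site (before the last base), so after positions 17, 74, 170, 192.
StuI sites (AGGCCT) start at positions 54, 181.
StuI cuts after base 3 of each site, so after positions 56, 183.
Combined cut positions: 17, 56, 74, 170, 183, 192.
Linear molecule, 6 cuts → 7 fragments:
  1–17 → 17 bp
  18–56 → 39 bp
  57–74 → 18 bp
  75–170 → 96 bp
  171–183 → 13 bp
  184–192 → 9 bp
  193–214 → 22 bp
Sorted largest to smallest: 96, 39, 22, 18, 17, 13, 9 bp.

96, 39, 22, 18, 17, 13, 9 bp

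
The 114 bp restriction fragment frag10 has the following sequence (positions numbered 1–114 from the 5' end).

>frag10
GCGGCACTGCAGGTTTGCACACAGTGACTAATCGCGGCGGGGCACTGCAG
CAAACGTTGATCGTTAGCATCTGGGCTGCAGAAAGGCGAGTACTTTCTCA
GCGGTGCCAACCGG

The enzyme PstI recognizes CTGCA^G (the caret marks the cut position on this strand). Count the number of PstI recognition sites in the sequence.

CTGCAG occurs starting at positions 7, 45, 76.
PstI cuts at 3 sites.

3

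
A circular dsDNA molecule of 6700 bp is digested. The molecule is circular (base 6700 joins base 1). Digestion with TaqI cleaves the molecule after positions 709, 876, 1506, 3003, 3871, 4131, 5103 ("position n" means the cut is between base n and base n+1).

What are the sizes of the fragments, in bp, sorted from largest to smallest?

2306, 1497, 972, 868, 630, 260, 167 bp

Circular molecule, 7 cuts → 7 fragments:
  876 − 709 = 167 bp
  1506 − 876 = 630 bp
  3003 − 1506 = 1497 bp
  3871 − 3003 = 868 bp
  4131 − 3871 = 260 bp
  5103 − 4131 = 972 bp
  wrap: 6700 − 5103 + 709 = 2306 bp
Sorted largest to smallest: 2306, 1497, 972, 868, 630, 260, 167 bp.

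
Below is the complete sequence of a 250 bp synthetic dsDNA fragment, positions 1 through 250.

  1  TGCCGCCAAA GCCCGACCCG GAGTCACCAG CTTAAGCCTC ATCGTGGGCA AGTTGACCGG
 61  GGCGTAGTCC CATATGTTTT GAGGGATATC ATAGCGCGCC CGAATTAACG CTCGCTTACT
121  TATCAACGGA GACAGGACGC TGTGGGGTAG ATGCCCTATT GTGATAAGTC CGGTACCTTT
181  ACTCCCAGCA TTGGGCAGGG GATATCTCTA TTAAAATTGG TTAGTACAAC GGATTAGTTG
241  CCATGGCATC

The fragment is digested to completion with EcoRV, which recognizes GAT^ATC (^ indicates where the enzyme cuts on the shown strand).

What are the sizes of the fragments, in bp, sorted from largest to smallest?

EcoRV sites (GATATC) start at positions 85, 201.
EcoRV cuts after base 3 of each site, so after positions 87, 203.
Linear molecule, 2 cuts → 3 fragments:
  1–87 → 87 bp
  88–203 → 116 bp
  204–250 → 47 bp
Sorted largest to smallest: 116, 87, 47 bp.

116, 87, 47 bp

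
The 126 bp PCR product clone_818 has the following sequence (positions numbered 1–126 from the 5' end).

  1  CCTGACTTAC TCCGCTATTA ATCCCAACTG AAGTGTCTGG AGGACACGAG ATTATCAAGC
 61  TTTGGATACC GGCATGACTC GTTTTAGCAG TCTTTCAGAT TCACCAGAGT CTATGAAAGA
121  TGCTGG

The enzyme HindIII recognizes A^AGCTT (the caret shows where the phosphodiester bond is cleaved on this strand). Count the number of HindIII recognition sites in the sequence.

AAGCTT occurs starting at position 57.
HindIII cuts at 1 site.

1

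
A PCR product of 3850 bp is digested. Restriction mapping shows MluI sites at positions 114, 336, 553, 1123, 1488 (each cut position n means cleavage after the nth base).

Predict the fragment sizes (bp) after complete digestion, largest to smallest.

2362, 570, 365, 222, 217, 114 bp

Linear molecule, 5 cuts → 6 fragments:
  114 − 0 = 114 bp
  336 − 114 = 222 bp
  553 − 336 = 217 bp
  1123 − 553 = 570 bp
  1488 − 1123 = 365 bp
  3850 − 1488 = 2362 bp
Sorted largest to smallest: 2362, 570, 365, 222, 217, 114 bp.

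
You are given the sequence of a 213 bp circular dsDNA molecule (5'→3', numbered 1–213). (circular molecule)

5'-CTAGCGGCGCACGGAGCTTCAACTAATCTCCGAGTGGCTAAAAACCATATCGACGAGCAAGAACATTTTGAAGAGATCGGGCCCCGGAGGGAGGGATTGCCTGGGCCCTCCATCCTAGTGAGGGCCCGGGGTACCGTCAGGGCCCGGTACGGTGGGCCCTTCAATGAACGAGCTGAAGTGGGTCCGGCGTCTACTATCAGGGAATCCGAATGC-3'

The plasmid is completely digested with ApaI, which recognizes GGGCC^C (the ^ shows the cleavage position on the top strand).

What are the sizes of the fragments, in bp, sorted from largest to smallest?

138, 24, 19, 18, 14 bp

ApaI sites (GGGCCC) start at positions 79, 103, 122, 140, 154.
ApaI cuts after base 5 of each site (before the last base), so after positions 83, 107, 126, 144, 158.
Circular molecule, 5 cuts → 5 fragments:
  84–107 → 24 bp
  108–126 → 19 bp
  127–144 → 18 bp
  145–158 → 14 bp
  159–213 then 1–83 → 55 + 83 = 138 bp
Sorted largest to smallest: 138, 24, 19, 18, 14 bp.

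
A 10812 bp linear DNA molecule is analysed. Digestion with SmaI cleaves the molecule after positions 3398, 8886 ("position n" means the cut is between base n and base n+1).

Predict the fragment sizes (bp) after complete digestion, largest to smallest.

5488, 3398, 1926 bp

Linear molecule, 2 cuts → 3 fragments:
  3398 − 0 = 3398 bp
  8886 − 3398 = 5488 bp
  10812 − 8886 = 1926 bp
Sorted largest to smallest: 5488, 3398, 1926 bp.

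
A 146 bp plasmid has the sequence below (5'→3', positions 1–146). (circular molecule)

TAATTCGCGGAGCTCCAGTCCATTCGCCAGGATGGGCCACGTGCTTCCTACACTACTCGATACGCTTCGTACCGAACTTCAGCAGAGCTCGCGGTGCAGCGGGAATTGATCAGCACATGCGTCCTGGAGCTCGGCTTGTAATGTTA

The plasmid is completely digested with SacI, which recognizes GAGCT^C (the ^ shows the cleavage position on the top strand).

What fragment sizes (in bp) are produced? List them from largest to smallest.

75, 42, 29 bp

SacI sites (GAGCTC) start at positions 10, 85, 127.
SacI cuts after base 5 of each site (before the last base), so after positions 14, 89, 131.
Circular molecule, 3 cuts → 3 fragments:
  15–89 → 75 bp
  90–131 → 42 bp
  132–146 then 1–14 → 15 + 14 = 29 bp
Sorted largest to smallest: 75, 42, 29 bp.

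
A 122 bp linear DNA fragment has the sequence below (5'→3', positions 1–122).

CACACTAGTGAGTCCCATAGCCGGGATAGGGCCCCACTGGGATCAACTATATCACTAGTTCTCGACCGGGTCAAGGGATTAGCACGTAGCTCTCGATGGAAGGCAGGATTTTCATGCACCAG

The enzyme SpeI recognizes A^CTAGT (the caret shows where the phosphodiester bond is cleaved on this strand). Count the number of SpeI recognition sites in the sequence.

2

ACTAGT occurs starting at positions 4, 54.
SpeI cuts at 2 sites.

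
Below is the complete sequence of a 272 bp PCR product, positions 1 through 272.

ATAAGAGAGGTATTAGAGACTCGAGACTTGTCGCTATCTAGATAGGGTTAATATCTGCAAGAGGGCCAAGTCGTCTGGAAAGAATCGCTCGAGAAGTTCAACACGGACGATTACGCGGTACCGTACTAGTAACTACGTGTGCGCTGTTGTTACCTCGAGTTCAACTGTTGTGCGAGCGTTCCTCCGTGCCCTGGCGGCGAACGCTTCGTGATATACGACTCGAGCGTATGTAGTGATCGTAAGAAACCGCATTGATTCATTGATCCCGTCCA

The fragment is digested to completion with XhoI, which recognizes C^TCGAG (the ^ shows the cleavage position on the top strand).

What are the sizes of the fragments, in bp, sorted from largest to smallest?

XhoI sites (CTCGAG) start at positions 20, 88, 154, 219.
XhoI cuts after the first base of each site, so after positions 20, 88, 154, 219.
Linear molecule, 4 cuts → 5 fragments:
  1–20 → 20 bp
  21–88 → 68 bp
  89–154 → 66 bp
  155–219 → 65 bp
  220–272 → 53 bp
Sorted largest to smallest: 68, 66, 65, 53, 20 bp.

68, 66, 65, 53, 20 bp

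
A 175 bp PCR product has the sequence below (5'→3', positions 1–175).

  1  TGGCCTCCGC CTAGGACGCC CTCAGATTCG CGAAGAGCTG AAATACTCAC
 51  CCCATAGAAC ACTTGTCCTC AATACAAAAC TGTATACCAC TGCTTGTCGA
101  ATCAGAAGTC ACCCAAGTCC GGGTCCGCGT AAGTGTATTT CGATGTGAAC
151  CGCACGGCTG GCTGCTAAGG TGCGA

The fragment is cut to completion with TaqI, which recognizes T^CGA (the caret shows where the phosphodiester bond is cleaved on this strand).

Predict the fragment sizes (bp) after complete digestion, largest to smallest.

TaqI sites (TCGA) start at positions 97, 140.
TaqI cuts after the first base of each site, so after positions 97, 140.
Linear molecule, 2 cuts → 3 fragments:
  1–97 → 97 bp
  98–140 → 43 bp
  141–175 → 35 bp
Sorted largest to smallest: 97, 43, 35 bp.

97, 43, 35 bp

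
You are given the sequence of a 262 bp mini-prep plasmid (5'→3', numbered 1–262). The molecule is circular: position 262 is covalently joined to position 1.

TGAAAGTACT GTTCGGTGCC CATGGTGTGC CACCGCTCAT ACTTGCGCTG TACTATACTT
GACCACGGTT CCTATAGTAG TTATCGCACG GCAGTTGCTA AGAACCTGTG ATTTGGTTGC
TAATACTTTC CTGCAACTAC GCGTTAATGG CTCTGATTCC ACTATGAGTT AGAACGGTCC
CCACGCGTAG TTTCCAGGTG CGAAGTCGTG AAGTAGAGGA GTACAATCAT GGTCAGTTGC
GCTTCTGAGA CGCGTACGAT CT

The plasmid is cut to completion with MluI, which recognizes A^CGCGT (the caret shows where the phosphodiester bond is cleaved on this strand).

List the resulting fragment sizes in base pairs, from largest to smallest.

MluI sites (ACGCGT) start at positions 139, 183, 250.
MluI cuts after the first base of each site, so after positions 139, 183, 250.
Circular molecule, 3 cuts → 3 fragments:
  140–183 → 44 bp
  184–250 → 67 bp
  251–262 then 1–139 → 12 + 139 = 151 bp
Sorted largest to smallest: 151, 67, 44 bp.

151, 67, 44 bp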